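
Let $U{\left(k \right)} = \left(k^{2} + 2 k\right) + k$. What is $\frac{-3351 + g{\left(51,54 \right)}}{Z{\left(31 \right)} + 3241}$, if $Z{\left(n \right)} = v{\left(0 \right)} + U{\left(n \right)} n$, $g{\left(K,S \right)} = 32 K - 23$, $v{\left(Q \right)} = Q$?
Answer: $- \frac{1742}{35915} \approx -0.048503$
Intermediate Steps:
$U{\left(k \right)} = k^{2} + 3 k$
$g{\left(K,S \right)} = -23 + 32 K$
$Z{\left(n \right)} = n^{2} \left(3 + n\right)$ ($Z{\left(n \right)} = 0 + n \left(3 + n\right) n = 0 + n^{2} \left(3 + n\right) = n^{2} \left(3 + n\right)$)
$\frac{-3351 + g{\left(51,54 \right)}}{Z{\left(31 \right)} + 3241} = \frac{-3351 + \left(-23 + 32 \cdot 51\right)}{31^{2} \left(3 + 31\right) + 3241} = \frac{-3351 + \left(-23 + 1632\right)}{961 \cdot 34 + 3241} = \frac{-3351 + 1609}{32674 + 3241} = - \frac{1742}{35915}$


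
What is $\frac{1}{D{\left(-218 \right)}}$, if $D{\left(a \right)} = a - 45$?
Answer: $- \frac{1}{263} \approx -0.0038023$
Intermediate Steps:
$D{\left(a \right)} = -45 + a$ ($D{\left(a \right)} = a - 45 = -45 + a$)
$\frac{1}{D{\left(-218 \right)}} = \frac{1}{-45 - 218} = \frac{1}{-263} = - \frac{1}{263}$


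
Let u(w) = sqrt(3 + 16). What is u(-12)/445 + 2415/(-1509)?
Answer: -805/503 + sqrt(19)/445 ≈ -1.5906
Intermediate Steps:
u(w) = sqrt(19)
u(-12)/445 + 2415/(-1509) = sqrt(19)/445 + 2415/(-1509) = sqrt(19)*(1/445) + 2415*(-1/1509) = sqrt(19)/445 - 805/503 = -805/503 + sqrt(19)/445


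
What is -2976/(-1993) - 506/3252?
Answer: 4334747/3240618 ≈ 1.3376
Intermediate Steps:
-2976/(-1993) - 506/3252 = -2976*(-1/1993) - 506*1/3252 = 2976/1993 - 253/1626 = 4334747/3240618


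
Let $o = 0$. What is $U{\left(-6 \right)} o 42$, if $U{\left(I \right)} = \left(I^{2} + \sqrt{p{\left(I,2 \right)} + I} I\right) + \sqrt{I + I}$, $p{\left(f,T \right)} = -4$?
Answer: $0$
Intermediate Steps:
$U{\left(I \right)} = I^{2} + I \sqrt{-4 + I} + \sqrt{2} \sqrt{I}$ ($U{\left(I \right)} = \left(I^{2} + \sqrt{-4 + I} I\right) + \sqrt{I + I} = \left(I^{2} + I \sqrt{-4 + I}\right) + \sqrt{2 I} = \left(I^{2} + I \sqrt{-4 + I}\right) + \sqrt{2} \sqrt{I} = I^{2} + I \sqrt{-4 + I} + \sqrt{2} \sqrt{I}$)
$U{\left(-6 \right)} o 42 = \left(\left(-6\right)^{2} - 6 \sqrt{-4 - 6} + \sqrt{2} \sqrt{-6}\right) 0 \cdot 42 = \left(36 - 6 \sqrt{-10} + \sqrt{2} i \sqrt{6}\right) 0 \cdot 42 = \left(36 - 6 i \sqrt{10} + 2 i \sqrt{3}\right) 0 \cdot 42 = 0 \cdot 42 = 0$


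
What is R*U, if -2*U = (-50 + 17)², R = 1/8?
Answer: -1089/16 ≈ -68.063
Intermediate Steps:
R = ⅛ ≈ 0.12500
U = -1089/2 (U = -(-50 + 17)²/2 = -½*(-33)² = -½*1089 = -1089/2 ≈ -544.50)
R*U = (⅛)*(-1089/2) = -1089/16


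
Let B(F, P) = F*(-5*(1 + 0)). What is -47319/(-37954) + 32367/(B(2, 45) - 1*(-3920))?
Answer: 353368602/37100035 ≈ 9.5247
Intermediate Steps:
B(F, P) = -5*F (B(F, P) = F*(-5*1) = F*(-5) = -5*F)
-47319/(-37954) + 32367/(B(2, 45) - 1*(-3920)) = -47319/(-37954) + 32367/(-5*2 - 1*(-3920)) = -47319*(-1/37954) + 32367/(-10 + 3920) = 47319/37954 + 32367/3910 = 353368602/37100035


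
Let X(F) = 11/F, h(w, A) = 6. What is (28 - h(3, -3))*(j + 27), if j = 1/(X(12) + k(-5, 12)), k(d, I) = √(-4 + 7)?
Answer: 181830/311 + 3168*√3/311 ≈ 602.31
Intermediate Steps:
k(d, I) = √3
j = 1/(11/12 + √3) ≈ 0.37754
(28 - h(3, -3))*(j + 27) = (28 - 1*6)*((-132/311 + 144*√3/311) + 27) = (28 - 6)*(8265/311 + 144*√3/311) = 22*(8265/311 + 144*√3/311) = 181830/311 + 3168*√3/311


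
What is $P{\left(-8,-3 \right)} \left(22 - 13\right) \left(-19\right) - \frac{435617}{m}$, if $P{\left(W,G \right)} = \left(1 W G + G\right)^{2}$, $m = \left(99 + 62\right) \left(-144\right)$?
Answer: $- \frac{249699001}{3312} \approx -75392.0$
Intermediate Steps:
$m = -23184$ ($m = 161 \left(-144\right) = -23184$)
$P{\left(W,G \right)} = \left(G + G W\right)^{2}$ ($P{\left(W,G \right)} = \left(W G + G\right)^{2} = \left(G W + G\right)^{2} = \left(G + G W\right)^{2}$)
$P{\left(-8,-3 \right)} \left(22 - 13\right) \left(-19\right) - \frac{435617}{m} = \left(-3\right)^{2} \left(1 - 8\right)^{2} \left(22 - 13\right) \left(-19\right) - \frac{435617}{-23184} = 9 \left(-7\right)^{2} \cdot 9 \left(-19\right) - - \frac{62231}{3312} = 9 \cdot 49 \left(-171\right) + \frac{62231}{3312} = 441 \left(-171\right) + \frac{62231}{3312} = -75411 + \frac{62231}{3312} = - \frac{249699001}{3312}$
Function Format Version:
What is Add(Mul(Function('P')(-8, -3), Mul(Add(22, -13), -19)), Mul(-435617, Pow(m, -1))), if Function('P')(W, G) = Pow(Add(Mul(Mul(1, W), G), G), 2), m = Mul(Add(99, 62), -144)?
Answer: Rational(-249699001, 3312) ≈ -75392.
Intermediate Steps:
m = -23184 (m = Mul(161, -144) = -23184)
Function('P')(W, G) = Pow(Add(G, Mul(G, W)), 2) (Function('P')(W, G) = Pow(Add(Mul(W, G), G), 2) = Pow(Add(Mul(G, W), G), 2) = Pow(Add(G, Mul(G, W)), 2))
Add(Mul(Function('P')(-8, -3), Mul(Add(22, -13), -19)), Mul(-435617, Pow(m, -1))) = Add(Mul(Mul(Pow(-3, 2), Pow(Add(1, -8), 2)), Mul(Add(22, -13), -19)), Mul(-435617, Pow(-23184, -1))) = Add(Mul(Mul(9, Pow(-7, 2)), Mul(9, -19)), Mul(-435617, Rational(-1, 23184))) = Add(Mul(Mul(9, 49), -171), Rational(62231, 3312)) = Add(Mul(441, -171), Rational(62231, 3312)) = Add(-75411, Rational(62231, 3312)) = Rational(-249699001, 3312)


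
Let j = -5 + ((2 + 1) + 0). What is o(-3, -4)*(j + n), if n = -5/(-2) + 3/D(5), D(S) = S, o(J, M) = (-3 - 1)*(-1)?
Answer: 22/5 ≈ 4.4000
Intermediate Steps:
o(J, M) = 4 (o(J, M) = -4*(-1) = 4)
j = -2 (j = -5 + (3 + 0) = -5 + 3 = -2)
n = 31/10 (n = -5/(-2) + 3/5 = -5*(-½) + 3*(⅕) = 5/2 + ⅗ = 31/10 ≈ 3.1000)
o(-3, -4)*(j + n) = 4*(-2 + 31/10) = 4*(11/10) = 22/5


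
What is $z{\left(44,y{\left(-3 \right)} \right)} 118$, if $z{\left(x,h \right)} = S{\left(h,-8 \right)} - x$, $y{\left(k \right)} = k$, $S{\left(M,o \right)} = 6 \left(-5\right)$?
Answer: $-8732$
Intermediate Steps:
$S{\left(M,o \right)} = -30$
$z{\left(x,h \right)} = -30 - x$
$z{\left(44,y{\left(-3 \right)} \right)} 118 = \left(-30 - 44\right) 118 = \left(-74\right) 118 = -8732$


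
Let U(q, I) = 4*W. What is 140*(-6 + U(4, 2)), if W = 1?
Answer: -280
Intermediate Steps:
U(q, I) = 4 (U(q, I) = 4*1 = 4)
140*(-6 + U(4, 2)) = 140*(-6 + 4) = 140*(-2) = -280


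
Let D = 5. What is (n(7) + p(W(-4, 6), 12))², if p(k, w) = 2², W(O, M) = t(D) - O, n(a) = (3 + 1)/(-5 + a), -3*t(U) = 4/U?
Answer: 36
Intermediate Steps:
t(U) = -4/(3*U)
n(a) = 4/(-5 + a)
W(O, M) = -4/15 - O (W(O, M) = -4/3/5 - O = -4/3*⅕ - O = -4/15 - O)
p(k, w) = 4
(n(7) + p(W(-4, 6), 12))² = (4/(-5 + 7) + 4)² = (4/2 + 4)² = (4*(½) + 4)² = (2 + 4)² = 6² = 36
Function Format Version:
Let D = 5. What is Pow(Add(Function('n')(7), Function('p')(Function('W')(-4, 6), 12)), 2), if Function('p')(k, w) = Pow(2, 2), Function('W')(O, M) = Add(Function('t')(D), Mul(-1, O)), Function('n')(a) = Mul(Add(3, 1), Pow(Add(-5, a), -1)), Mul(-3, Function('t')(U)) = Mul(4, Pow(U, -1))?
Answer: 36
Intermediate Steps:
Function('t')(U) = Mul(Rational(-4, 3), Pow(U, -1)) (Function('t')(U) = Mul(Rational(-1, 3), Mul(4, Pow(U, -1))) = Mul(Rational(-4, 3), Pow(U, -1)))
Function('n')(a) = Mul(4, Pow(Add(-5, a), -1))
Function('W')(O, M) = Add(Rational(-4, 15), Mul(-1, O)) (Function('W')(O, M) = Add(Mul(Rational(-4, 3), Pow(5, -1)), Mul(-1, O)) = Add(Mul(Rational(-4, 3), Rational(1, 5)), Mul(-1, O)) = Add(Rational(-4, 15), Mul(-1, O)))
Function('p')(k, w) = 4
Pow(Add(Function('n')(7), Function('p')(Function('W')(-4, 6), 12)), 2) = Pow(Add(Mul(4, Pow(Add(-5, 7), -1)), 4), 2) = Pow(Add(Mul(4, Pow(2, -1)), 4), 2) = Pow(Add(Mul(4, Rational(1, 2)), 4), 2) = Pow(Add(2, 4), 2) = Pow(6, 2) = 36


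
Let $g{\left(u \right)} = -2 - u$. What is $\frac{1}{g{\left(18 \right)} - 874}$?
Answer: $- \frac{1}{894} \approx -0.0011186$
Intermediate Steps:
$\frac{1}{g{\left(18 \right)} - 874} = \frac{1}{\left(-2 - 18\right) - 874} = \frac{1}{-20 - 874} = \frac{1}{-894} = - \frac{1}{894}$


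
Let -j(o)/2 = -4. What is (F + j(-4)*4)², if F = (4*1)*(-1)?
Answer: 784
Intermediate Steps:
j(o) = 8 (j(o) = -2*(-4) = 8)
F = -4 (F = 4*(-1) = -4)
(F + j(-4)*4)² = (-4 + 8*4)² = (-4 + 32)² = 28² = 784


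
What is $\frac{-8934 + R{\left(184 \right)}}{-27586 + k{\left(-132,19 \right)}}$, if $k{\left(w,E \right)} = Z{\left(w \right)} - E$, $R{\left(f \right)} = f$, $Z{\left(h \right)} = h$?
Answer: $\frac{8750}{27737} \approx 0.31546$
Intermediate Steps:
$k{\left(w,E \right)} = w - E$
$\frac{-8934 + R{\left(184 \right)}}{-27586 + k{\left(-132,19 \right)}} = \frac{-8934 + 184}{-27586 - 151} = - \frac{8750}{-27586 - 151} = - \frac{8750}{-27737} = \left(-8750\right) \left(- \frac{1}{27737}\right) = \frac{8750}{27737}$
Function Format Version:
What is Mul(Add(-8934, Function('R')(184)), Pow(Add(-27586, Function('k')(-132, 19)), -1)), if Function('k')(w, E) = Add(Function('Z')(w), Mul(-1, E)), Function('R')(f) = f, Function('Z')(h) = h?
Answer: Rational(8750, 27737) ≈ 0.31546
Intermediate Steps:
Function('k')(w, E) = Add(w, Mul(-1, E))
Mul(Add(-8934, Function('R')(184)), Pow(Add(-27586, Function('k')(-132, 19)), -1)) = Mul(Add(-8934, 184), Pow(Add(-27586, Add(-132, Mul(-1, 19))), -1)) = Mul(-8750, Pow(Add(-27586, Add(-132, -19)), -1)) = Mul(-8750, Pow(Add(-27586, -151), -1)) = Mul(-8750, Pow(-27737, -1)) = Mul(-8750, Rational(-1, 27737)) = Rational(8750, 27737)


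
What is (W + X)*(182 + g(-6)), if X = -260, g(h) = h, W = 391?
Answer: 23056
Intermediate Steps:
(W + X)*(182 + g(-6)) = (391 - 260)*(182 - 6) = 131*176 = 23056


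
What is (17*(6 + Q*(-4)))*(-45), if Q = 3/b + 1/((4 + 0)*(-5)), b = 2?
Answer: -153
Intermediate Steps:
Q = 29/20 (Q = 3/2 + 1/((4 + 0)*(-5)) = 3*(½) - ⅕/4 = 3/2 + (¼)*(-⅕) = 3/2 - 1/20 = 29/20 ≈ 1.4500)
(17*(6 + Q*(-4)))*(-45) = (17*(6 + (29/20)*(-4)))*(-45) = (17*(6 - 29/5))*(-45) = (17*(⅕))*(-45) = (17/5)*(-45) = -153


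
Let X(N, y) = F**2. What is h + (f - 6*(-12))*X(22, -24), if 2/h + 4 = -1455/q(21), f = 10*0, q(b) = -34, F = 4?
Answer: 1519556/1319 ≈ 1152.1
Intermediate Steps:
X(N, y) = 16 (X(N, y) = 4**2 = 16)
f = 0
h = 68/1319 (h = 2/(-4 - 1455/(-34)) = 2/(-4 - 1455*(-1/34)) = 2/(-4 + 1455/34) = 2/(1319/34) = 2*(34/1319) = 68/1319 ≈ 0.051554)
h + (f - 6*(-12))*X(22, -24) = 68/1319 + (0 - 6*(-12))*16 = 68/1319 + (0 + 72)*16 = 68/1319 + 72*16 = 68/1319 + 1152 = 1519556/1319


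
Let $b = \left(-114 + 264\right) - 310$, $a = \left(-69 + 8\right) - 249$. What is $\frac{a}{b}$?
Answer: $\frac{31}{16} \approx 1.9375$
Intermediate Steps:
$a = -310$ ($a = -61 - 249 = -310$)
$b = -160$ ($b = 150 - 310 = -160$)
$\frac{a}{b} = - \frac{310}{-160} = \left(-310\right) \left(- \frac{1}{160}\right) = \frac{31}{16}$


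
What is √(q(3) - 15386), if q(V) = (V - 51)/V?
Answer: I*√15402 ≈ 124.1*I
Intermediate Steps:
q(V) = (-51 + V)/V
√(q(3) - 15386) = √((-51 + 3)/3 - 15386) = √((⅓)*(-48) - 15386) = √(-16 - 15386) = √(-15402) = I*√15402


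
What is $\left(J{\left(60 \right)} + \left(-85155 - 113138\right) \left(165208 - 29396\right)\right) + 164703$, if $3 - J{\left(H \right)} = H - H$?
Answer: $-26930404210$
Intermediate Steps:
$J{\left(H \right)} = 3$ ($J{\left(H \right)} = 3 - \left(H - H\right) = 3 - 0 = 3 + 0 = 3$)
$\left(J{\left(60 \right)} + \left(-85155 - 113138\right) \left(165208 - 29396\right)\right) + 164703 = \left(3 + \left(-85155 - 113138\right) \left(165208 - 29396\right)\right) + 164703 = \left(3 + \left(-85155 - 113138\right) 135812\right) + 164703 = \left(3 - 26930568916\right) + 164703 = -26930568913 + 164703 = -26930404210$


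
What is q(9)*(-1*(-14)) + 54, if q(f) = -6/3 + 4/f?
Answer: 290/9 ≈ 32.222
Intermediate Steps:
q(f) = -2 + 4/f (q(f) = -6*1/3 + 4/f = -2 + 4/f)
q(9)*(-1*(-14)) + 54 = (-2 + 4/9)*(-1*(-14)) + 54 = (-2 + 4*(1/9))*14 + 54 = (-2 + 4/9)*14 + 54 = -14/9*14 + 54 = -196/9 + 54 = 290/9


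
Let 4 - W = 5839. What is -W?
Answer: 5835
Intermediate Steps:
W = -5835 (W = 4 - 1*5839 = 4 - 5839 = -5835)
-W = -1*(-5835) = 5835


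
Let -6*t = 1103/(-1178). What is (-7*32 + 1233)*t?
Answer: 1112927/7068 ≈ 157.46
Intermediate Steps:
t = 1103/7068 (t = -1103/(6*(-1178)) = -1103*(-1)/(6*1178) = -⅙*(-1103/1178) = 1103/7068 ≈ 0.15606)
(-7*32 + 1233)*t = (-7*32 + 1233)*(1103/7068) = (-224 + 1233)*(1103/7068) = 1009*(1103/7068) = 1112927/7068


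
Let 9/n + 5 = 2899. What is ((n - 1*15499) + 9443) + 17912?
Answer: 34311273/2894 ≈ 11856.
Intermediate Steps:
n = 9/2894 (n = 9/(-5 + 2899) = 9/2894 ≈ 0.0031099)
((n - 1*15499) + 9443) + 17912 = ((9/2894 - 1*15499) + 9443) + 17912 = ((9/2894 - 15499) + 9443) + 17912 = (-44854097/2894 + 9443) + 17912 = -17526055/2894 + 17912 = 34311273/2894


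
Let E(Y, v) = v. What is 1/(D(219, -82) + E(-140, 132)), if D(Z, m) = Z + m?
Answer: 1/269 ≈ 0.0037175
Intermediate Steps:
1/(D(219, -82) + E(-140, 132)) = 1/((219 - 82) + 132) = 1/(137 + 132) = 1/269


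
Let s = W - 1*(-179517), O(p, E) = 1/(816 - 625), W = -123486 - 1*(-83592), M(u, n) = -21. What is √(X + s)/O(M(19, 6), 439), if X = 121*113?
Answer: 764*√9581 ≈ 74782.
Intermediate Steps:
X = 13673
W = -39894 (W = -123486 + 83592 = -39894)
O(p, E) = 1/191
s = 139623 (s = -39894 - 1*(-179517) = -39894 + 179517 = 139623)
√(X + s)/O(M(19, 6), 439) = √(13673 + 139623)/(1/191) = √153296*191 = (4*√9581)*191 = 764*√9581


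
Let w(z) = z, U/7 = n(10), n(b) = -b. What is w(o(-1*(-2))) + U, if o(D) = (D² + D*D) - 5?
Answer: -67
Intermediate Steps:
o(D) = -5 + 2*D² (o(D) = (D² + D²) - 5 = 2*D² - 5 = -5 + 2*D²)
U = -70 (U = 7*(-1*10) = 7*(-10) = -70)
w(o(-1*(-2))) + U = (-5 + 2*(-1*(-2))²) - 70 = (-5 + 2*2²) - 70 = (-5 + 2*4) - 70 = (-5 + 8) - 70 = 3 - 70 = -67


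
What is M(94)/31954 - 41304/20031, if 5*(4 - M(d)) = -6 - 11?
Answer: -2199466311/1066784290 ≈ -2.0618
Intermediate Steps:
M(d) = 37/5 (M(d) = 4 - (-6 - 11)/5 = 4 - ⅕*(-17) = 4 + 17/5 = 37/5)
M(94)/31954 - 41304/20031 = (37/5)/31954 - 41304/20031 = (37/5)*(1/31954) - 41304*1/20031 = 37/159770 - 13768/6677 = -2199466311/1066784290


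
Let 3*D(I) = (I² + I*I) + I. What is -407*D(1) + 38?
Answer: -369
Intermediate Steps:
D(I) = I/3 + 2*I²/3 (D(I) = ((I² + I*I) + I)/3 = ((I² + I²) + I)/3 = (2*I² + I)/3 = (I + 2*I²)/3 = I/3 + 2*I²/3)
-407*D(1) + 38 = -407*(1 + 2*1)/3 + 38 = -407*(1 + 2)/3 + 38 = -407*3/3 + 38 = -407*1 + 38 = -407 + 38 = -369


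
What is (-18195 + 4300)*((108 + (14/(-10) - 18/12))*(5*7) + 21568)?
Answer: -701600235/2 ≈ -3.5080e+8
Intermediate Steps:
(-18195 + 4300)*((108 + (14/(-10) - 18/12))*(5*7) + 21568) = -13895*((108 + (14*(-⅒) - 18*1/12))*35 + 21568) = -13895*((108 + (-7/5 - 3/2))*35 + 21568) = -13895*((108 - 29/10)*35 + 21568) = -13895*((1051/10)*35 + 21568) = -13895*(7357/2 + 21568) = -13895*50493/2 = -701600235/2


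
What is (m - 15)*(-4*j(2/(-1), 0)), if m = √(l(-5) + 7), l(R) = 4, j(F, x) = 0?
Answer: 0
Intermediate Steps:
m = √11 (m = √(4 + 7) = √11 ≈ 3.3166)
(m - 15)*(-4*j(2/(-1), 0)) = (√11 - 15)*(-4*0) = (-15 + √11)*0 = 0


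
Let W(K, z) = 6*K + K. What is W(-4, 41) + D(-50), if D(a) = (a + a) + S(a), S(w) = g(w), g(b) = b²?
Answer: 2372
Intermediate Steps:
W(K, z) = 7*K
S(w) = w²
D(a) = a² + 2*a (D(a) = (a + a) + a² = 2*a + a² = a² + 2*a)
W(-4, 41) + D(-50) = 7*(-4) - 50*(2 - 50) = -28 - 50*(-48) = -28 + 2400 = 2372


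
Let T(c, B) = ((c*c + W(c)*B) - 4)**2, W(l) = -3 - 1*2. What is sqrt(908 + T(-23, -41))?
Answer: 12*sqrt(3707) ≈ 730.62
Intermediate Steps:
W(l) = -5 (W(l) = -3 - 2 = -5)
T(c, B) = (-4 + c**2 - 5*B)**2 (T(c, B) = ((c*c - 5*B) - 4)**2 = ((c**2 - 5*B) - 4)**2 = (-4 + c**2 - 5*B)**2)
sqrt(908 + T(-23, -41)) = sqrt(908 + (-4 + (-23)**2 - 5*(-41))**2) = sqrt(908 + (-4 + 529 + 205)**2) = sqrt(908 + 730**2) = sqrt(908 + 532900) = sqrt(533808) = 12*sqrt(3707)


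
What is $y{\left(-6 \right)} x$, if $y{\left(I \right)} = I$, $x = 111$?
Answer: $-666$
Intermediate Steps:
$y{\left(-6 \right)} x = \left(-6\right) 111 = -666$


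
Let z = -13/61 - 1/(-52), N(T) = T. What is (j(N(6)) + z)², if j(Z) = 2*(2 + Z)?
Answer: 2513718769/10061584 ≈ 249.83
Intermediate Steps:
j(Z) = 4 + 2*Z
z = -615/3172 (z = -13*1/61 - 1*(-1/52) = -13/61 + 1/52 = -615/3172 ≈ -0.19388)
(j(N(6)) + z)² = ((4 + 2*6) - 615/3172)² = ((4 + 12) - 615/3172)² = (16 - 615/3172)² = (50137/3172)² = 2513718769/10061584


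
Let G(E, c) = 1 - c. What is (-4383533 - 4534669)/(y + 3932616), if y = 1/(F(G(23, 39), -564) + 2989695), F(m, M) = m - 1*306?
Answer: -26659636066902/11755969572217 ≈ -2.2678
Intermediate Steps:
F(m, M) = -306 + m (F(m, M) = m - 306 = -306 + m)
y = 1/2989351 (y = 1/((-306 + (1 - 1*39)) + 2989695) = 1/((-306 + (1 - 39)) + 2989695) = 1/((-306 - 38) + 2989695) = 1/(-344 + 2989695) = 1/2989351 ≈ 3.3452e-7)
(-4383533 - 4534669)/(y + 3932616) = (-4383533 - 4534669)/(1/2989351 + 3932616) = -8918202/11755969572217/2989351 = -8918202*2989351/11755969572217 = -26659636066902/11755969572217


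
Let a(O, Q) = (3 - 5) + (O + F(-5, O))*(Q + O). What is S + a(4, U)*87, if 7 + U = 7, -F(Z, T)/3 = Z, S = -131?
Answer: 6307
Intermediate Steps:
F(Z, T) = -3*Z
U = 0 (U = -7 + 7 = 0)
a(O, Q) = -2 + (15 + O)*(O + Q) (a(O, Q) = (3 - 5) + (O - 3*(-5))*(Q + O) = -2 + (O + 15)*(O + Q) = -2 + (15 + O)*(O + Q))
S + a(4, U)*87 = -131 + (-2 + 4² + 15*4 + 15*0 + 4*0)*87 = -131 + (-2 + 16 + 60 + 0 + 0)*87 = -131 + 74*87 = -131 + 6438 = 6307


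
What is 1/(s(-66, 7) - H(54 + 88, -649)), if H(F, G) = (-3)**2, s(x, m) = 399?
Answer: 1/390 ≈ 0.0025641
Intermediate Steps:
H(F, G) = 9
1/(s(-66, 7) - H(54 + 88, -649)) = 1/(399 - 1*9) = 1/(399 - 9) = 1/390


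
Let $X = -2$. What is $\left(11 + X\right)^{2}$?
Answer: $81$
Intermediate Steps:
$\left(11 + X\right)^{2} = \left(11 - 2\right)^{2} = 9^{2} = 81$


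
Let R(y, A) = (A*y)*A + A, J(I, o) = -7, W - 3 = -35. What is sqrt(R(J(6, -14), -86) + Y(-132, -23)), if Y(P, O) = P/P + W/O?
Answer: I*sqrt(27431617)/23 ≈ 227.72*I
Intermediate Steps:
W = -32 (W = 3 - 35 = -32)
R(y, A) = A + y*A**2 (R(y, A) = y*A**2 + A = A + y*A**2)
Y(P, O) = 1 - 32/O (Y(P, O) = P/P - 32/O = 1 - 32/O)
sqrt(R(J(6, -14), -86) + Y(-132, -23)) = sqrt(-86*(1 - 86*(-7)) + (-32 - 23)/(-23)) = sqrt(-86*(1 + 602) - 1/23*(-55)) = sqrt(-86*603 + 55/23) = sqrt(-51858 + 55/23) = sqrt(-1192679/23) = I*sqrt(27431617)/23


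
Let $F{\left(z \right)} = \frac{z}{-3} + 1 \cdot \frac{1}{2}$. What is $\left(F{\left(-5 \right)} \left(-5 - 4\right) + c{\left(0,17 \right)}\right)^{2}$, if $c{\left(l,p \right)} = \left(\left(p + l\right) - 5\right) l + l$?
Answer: $\frac{1521}{4} \approx 380.25$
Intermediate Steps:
$F{\left(z \right)} = \frac{1}{2} - \frac{z}{3}$ ($F{\left(z \right)} = z \left(- \frac{1}{3}\right) + 1 \cdot \frac{1}{2} = - \frac{z}{3} + \frac{1}{2} = \frac{1}{2} - \frac{z}{3}$)
$c{\left(l,p \right)} = l + l \left(-5 + l + p\right)$ ($c{\left(l,p \right)} = \left(\left(l + p\right) - 5\right) l + l = \left(-5 + l + p\right) l + l = l \left(-5 + l + p\right) + l = l + l \left(-5 + l + p\right)$)
$\left(F{\left(-5 \right)} \left(-5 - 4\right) + c{\left(0,17 \right)}\right)^{2} = \left(\left(\frac{1}{2} - - \frac{5}{3}\right) \left(-5 - 4\right) + 0 \left(-4 + 0 + 17\right)\right)^{2} = \left(\left(\frac{1}{2} + \frac{5}{3}\right) \left(-9\right) + 0 \cdot 13\right)^{2} = \left(\frac{13}{6} \left(-9\right) + 0\right)^{2} = \left(- \frac{39}{2} + 0\right)^{2} = \left(- \frac{39}{2}\right)^{2} = \frac{1521}{4}$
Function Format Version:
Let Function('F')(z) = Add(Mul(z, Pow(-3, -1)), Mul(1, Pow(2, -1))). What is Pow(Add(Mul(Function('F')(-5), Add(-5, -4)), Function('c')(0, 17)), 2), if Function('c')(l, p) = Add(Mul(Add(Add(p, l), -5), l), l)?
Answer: Rational(1521, 4) ≈ 380.25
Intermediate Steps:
Function('F')(z) = Add(Rational(1, 2), Mul(Rational(-1, 3), z)) (Function('F')(z) = Add(Mul(z, Rational(-1, 3)), Mul(1, Rational(1, 2))) = Add(Mul(Rational(-1, 3), z), Rational(1, 2)) = Add(Rational(1, 2), Mul(Rational(-1, 3), z)))
Function('c')(l, p) = Add(l, Mul(l, Add(-5, l, p))) (Function('c')(l, p) = Add(Mul(Add(Add(l, p), -5), l), l) = Add(Mul(Add(-5, l, p), l), l) = Add(Mul(l, Add(-5, l, p)), l) = Add(l, Mul(l, Add(-5, l, p))))
Pow(Add(Mul(Function('F')(-5), Add(-5, -4)), Function('c')(0, 17)), 2) = Pow(Add(Mul(Add(Rational(1, 2), Mul(Rational(-1, 3), -5)), Add(-5, -4)), Mul(0, Add(-4, 0, 17))), 2) = Pow(Add(Mul(Add(Rational(1, 2), Rational(5, 3)), -9), Mul(0, 13)), 2) = Pow(Add(Mul(Rational(13, 6), -9), 0), 2) = Pow(Add(Rational(-39, 2), 0), 2) = Pow(Rational(-39, 2), 2) = Rational(1521, 4)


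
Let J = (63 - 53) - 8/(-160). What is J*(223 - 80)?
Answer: 28743/20 ≈ 1437.2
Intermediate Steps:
J = 201/20 (J = 10 - 8*(-1/160) = 10 + 1/20 = 201/20 ≈ 10.050)
J*(223 - 80) = 201*(223 - 80)/20 = (201/20)*143 = 28743/20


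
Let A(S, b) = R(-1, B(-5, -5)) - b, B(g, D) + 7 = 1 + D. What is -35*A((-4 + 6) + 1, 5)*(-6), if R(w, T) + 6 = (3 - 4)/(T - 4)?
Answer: -2296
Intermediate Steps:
B(g, D) = -6 + D (B(g, D) = -7 + (1 + D) = -6 + D)
R(w, T) = -6 - 1/(-4 + T) (R(w, T) = -6 + (3 - 4)/(T - 4) = -6 - 1/(-4 + T))
A(S, b) = -89/15 - b (A(S, b) = (23 - 6*(-6 - 5))/(-4 + (-6 - 5)) - b = (23 - 6*(-11))/(-4 - 11) - b = (23 + 66)/(-15) - b = -1/15*89 - b = -89/15 - b)
-35*A((-4 + 6) + 1, 5)*(-6) = -35*(-89/15 - 1*5)*(-6) = -35*(-89/15 - 5)*(-6) = -35*(-164/15)*(-6) = (1148/3)*(-6) = -2296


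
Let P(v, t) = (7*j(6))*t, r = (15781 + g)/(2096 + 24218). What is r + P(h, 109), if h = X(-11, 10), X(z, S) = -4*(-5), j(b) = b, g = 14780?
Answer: 120496053/26314 ≈ 4579.2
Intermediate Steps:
r = 30561/26314 (r = (15781 + 14780)/(2096 + 24218) = 30561/26314 ≈ 1.1614)
X(z, S) = 20
h = 20
P(v, t) = 42*t (P(v, t) = (7*6)*t = 42*t)
r + P(h, 109) = 30561/26314 + 42*109 = 30561/26314 + 4578 = 120496053/26314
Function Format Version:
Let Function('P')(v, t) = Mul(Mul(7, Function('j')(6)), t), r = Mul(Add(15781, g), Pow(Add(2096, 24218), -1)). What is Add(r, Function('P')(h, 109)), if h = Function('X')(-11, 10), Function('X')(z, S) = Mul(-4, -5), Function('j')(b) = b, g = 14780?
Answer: Rational(120496053, 26314) ≈ 4579.2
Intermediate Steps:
r = Rational(30561, 26314) (r = Mul(Add(15781, 14780), Pow(Add(2096, 24218), -1)) = Mul(30561, Pow(26314, -1)) = Mul(30561, Rational(1, 26314)) = Rational(30561, 26314) ≈ 1.1614)
Function('X')(z, S) = 20
h = 20
Function('P')(v, t) = Mul(42, t) (Function('P')(v, t) = Mul(Mul(7, 6), t) = Mul(42, t))
Add(r, Function('P')(h, 109)) = Add(Rational(30561, 26314), Mul(42, 109)) = Add(Rational(30561, 26314), 4578) = Rational(120496053, 26314)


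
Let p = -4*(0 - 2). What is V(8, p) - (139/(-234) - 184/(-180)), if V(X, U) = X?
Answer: 2953/390 ≈ 7.5718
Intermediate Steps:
p = 8 (p = -4*(-2) = 8)
V(8, p) - (139/(-234) - 184/(-180)) = 8 - (139/(-234) - 184/(-180)) = 8 - (139*(-1/234) - 184*(-1/180)) = 8 - (-139/234 + 46/45) = 8 - 1*167/390 = 8 - 167/390 = 2953/390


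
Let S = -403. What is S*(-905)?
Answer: 364715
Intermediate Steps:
S*(-905) = -403*(-905) = 364715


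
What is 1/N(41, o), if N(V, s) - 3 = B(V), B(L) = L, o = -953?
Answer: 1/44 ≈ 0.022727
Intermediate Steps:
N(V, s) = 3 + V
1/N(41, o) = 1/(3 + 41) = 1/44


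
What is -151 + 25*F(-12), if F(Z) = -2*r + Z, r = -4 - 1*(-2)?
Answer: -351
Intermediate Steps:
r = -2 (r = -4 + 2 = -2)
F(Z) = 4 + Z (F(Z) = -2*(-2) + Z = 4 + Z)
-151 + 25*F(-12) = -151 + 25*(4 - 12) = -151 + 25*(-8) = -151 - 200 = -351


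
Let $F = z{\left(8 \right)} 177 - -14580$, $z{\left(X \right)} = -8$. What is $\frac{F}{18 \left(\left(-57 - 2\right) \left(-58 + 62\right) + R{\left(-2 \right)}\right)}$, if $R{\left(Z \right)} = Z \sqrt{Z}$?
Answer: $- \frac{64723}{20889} + \frac{1097 i \sqrt{2}}{41778} \approx -3.0984 + 0.037134 i$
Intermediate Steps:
$R{\left(Z \right)} = Z^{\frac{3}{2}}$
$F = 13164$ ($F = \left(-8\right) 177 - -14580 = -1416 + 14580 = 13164$)
$\frac{F}{18 \left(\left(-57 - 2\right) \left(-58 + 62\right) + R{\left(-2 \right)}\right)} = \frac{13164}{18 \left(\left(-57 - 2\right) \left(-58 + 62\right) + \left(-2\right)^{\frac{3}{2}}\right)} = \frac{13164}{18 \left(\left(-59\right) 4 - 2 i \sqrt{2}\right)} = \frac{13164}{18 \left(-236 - 2 i \sqrt{2}\right)} = \frac{13164}{-4248 - 36 i \sqrt{2}}$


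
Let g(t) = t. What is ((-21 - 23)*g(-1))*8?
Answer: 352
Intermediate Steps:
((-21 - 23)*g(-1))*8 = ((-21 - 23)*(-1))*8 = -44*(-1)*8 = 44*8 = 352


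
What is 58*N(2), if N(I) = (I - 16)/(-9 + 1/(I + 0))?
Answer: 1624/17 ≈ 95.529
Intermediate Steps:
N(I) = (-16 + I)/(-9 + 1/I)
58*N(2) = 58*(2*(16 - 1*2)/(-1 + 9*2)) = 58*(2*(16 - 2)/(-1 + 18)) = 58*(2*14/17) = 58*(2*(1/17)*14) = 58*(28/17) = 1624/17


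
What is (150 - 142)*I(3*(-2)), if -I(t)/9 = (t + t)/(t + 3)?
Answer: -288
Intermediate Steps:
I(t) = -18*t/(3 + t) (I(t) = -9*(t + t)/(t + 3) = -9*2*t/(3 + t) = -18*t/(3 + t))
(150 - 142)*I(3*(-2)) = (150 - 142)*(-18*3*(-2)/(3 + 3*(-2))) = 8*(-18*(-6)/(3 - 6)) = 8*(-18*(-6)/(-3)) = 8*(-18*(-6)*(-1/3)) = 8*(-36) = -288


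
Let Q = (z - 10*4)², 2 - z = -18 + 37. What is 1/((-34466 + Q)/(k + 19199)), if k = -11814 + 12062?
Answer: -19447/31217 ≈ -0.62296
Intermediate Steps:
z = -17 (z = 2 - (-18 + 37) = 2 - 1*19 = 2 - 19 = -17)
k = 248
Q = 3249 (Q = (-17 - 10*4)² = (-17 - 40)² = (-57)² = 3249)
1/((-34466 + Q)/(k + 19199)) = 1/((-34466 + 3249)/(248 + 19199)) = 1/(-31217/19447) = -19447/31217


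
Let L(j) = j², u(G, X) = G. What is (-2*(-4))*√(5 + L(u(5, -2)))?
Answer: 8*√30 ≈ 43.818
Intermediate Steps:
(-2*(-4))*√(5 + L(u(5, -2))) = (-2*(-4))*√(5 + 5²) = 8*√(5 + 25) = 8*√30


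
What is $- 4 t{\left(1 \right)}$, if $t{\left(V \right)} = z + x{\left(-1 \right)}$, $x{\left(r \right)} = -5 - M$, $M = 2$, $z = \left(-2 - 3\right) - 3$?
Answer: $60$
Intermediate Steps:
$z = -8$ ($z = -5 - 3 = -8$)
$x{\left(r \right)} = -7$ ($x{\left(r \right)} = -5 - 2 = -7$)
$t{\left(V \right)} = -15$ ($t{\left(V \right)} = -8 - 7 = -15$)
$- 4 t{\left(1 \right)} = \left(-4\right) \left(-15\right) = 60$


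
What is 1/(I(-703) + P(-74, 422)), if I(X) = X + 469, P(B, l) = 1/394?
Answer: -394/92195 ≈ -0.0042735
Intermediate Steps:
P(B, l) = 1/394
I(X) = 469 + X
1/(I(-703) + P(-74, 422)) = 1/((469 - 703) + 1/394) = 1/(-234 + 1/394) = 1/(-92195/394) = -394/92195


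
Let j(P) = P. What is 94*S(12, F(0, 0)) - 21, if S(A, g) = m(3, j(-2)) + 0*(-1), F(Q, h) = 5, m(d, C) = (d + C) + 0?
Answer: 73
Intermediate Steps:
m(d, C) = C + d (m(d, C) = (C + d) + 0 = C + d)
S(A, g) = 1 (S(A, g) = (-2 + 3) + 0*(-1) = 1 + 0 = 1)
94*S(12, F(0, 0)) - 21 = 94*1 - 21 = 94 - 21 = 73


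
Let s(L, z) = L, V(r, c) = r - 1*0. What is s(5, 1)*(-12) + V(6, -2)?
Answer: -54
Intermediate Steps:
V(r, c) = r (V(r, c) = r + 0 = r)
s(5, 1)*(-12) + V(6, -2) = 5*(-12) + 6 = -60 + 6 = -54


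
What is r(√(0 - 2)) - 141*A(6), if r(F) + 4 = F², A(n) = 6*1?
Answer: -852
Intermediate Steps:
A(n) = 6
r(F) = -4 + F²
r(√(0 - 2)) - 141*A(6) = (-4 + (√(0 - 2))²) - 141*6 = (-4 + (√(-2))²) - 846 = (-4 + (I*√2)²) - 846 = (-4 - 2) - 846 = -6 - 846 = -852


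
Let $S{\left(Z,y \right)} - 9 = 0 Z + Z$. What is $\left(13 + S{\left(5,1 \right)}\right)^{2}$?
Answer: $729$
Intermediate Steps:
$S{\left(Z,y \right)} = 9 + Z$ ($S{\left(Z,y \right)} = 9 + \left(0 Z + Z\right) = 9 + \left(0 + Z\right) = 9 + Z$)
$\left(13 + S{\left(5,1 \right)}\right)^{2} = \left(13 + \left(9 + 5\right)\right)^{2} = \left(13 + 14\right)^{2} = 27^{2} = 729$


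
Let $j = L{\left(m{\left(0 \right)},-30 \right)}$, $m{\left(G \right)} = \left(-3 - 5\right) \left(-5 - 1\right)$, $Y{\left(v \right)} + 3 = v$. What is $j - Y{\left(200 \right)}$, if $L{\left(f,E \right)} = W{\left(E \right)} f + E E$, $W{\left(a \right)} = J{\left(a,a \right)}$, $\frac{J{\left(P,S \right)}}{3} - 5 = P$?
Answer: $-2897$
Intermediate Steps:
$J{\left(P,S \right)} = 15 + 3 P$
$W{\left(a \right)} = 15 + 3 a$
$Y{\left(v \right)} = -3 + v$
$m{\left(G \right)} = 48$ ($m{\left(G \right)} = \left(-8\right) \left(-6\right) = 48$)
$L{\left(f,E \right)} = E^{2} + f \left(15 + 3 E\right)$ ($L{\left(f,E \right)} = \left(15 + 3 E\right) f + E E = f \left(15 + 3 E\right) + E^{2} = E^{2} + f \left(15 + 3 E\right)$)
$j = -2700$ ($j = \left(-30\right)^{2} + 3 \cdot 48 \left(5 - 30\right) = 900 + 3 \cdot 48 \left(-25\right) = 900 - 3600 = -2700$)
$j - Y{\left(200 \right)} = -2700 - \left(-3 + 200\right) = -2700 - 197 = -2897$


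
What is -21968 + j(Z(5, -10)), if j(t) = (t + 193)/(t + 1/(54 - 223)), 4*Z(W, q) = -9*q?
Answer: -166949865/7603 ≈ -21958.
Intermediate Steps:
Z(W, q) = -9*q/4 (Z(W, q) = (-9*q)/4 = -9*q/4)
j(t) = (193 + t)/(-1/169 + t) (j(t) = (193 + t)/(t + 1/(-169)) = (193 + t)/(t - 1/169) = (193 + t)/(-1/169 + t))
-21968 + j(Z(5, -10)) = -21968 + 169*(193 - 9/4*(-10))/(-1 + 169*(-9/4*(-10))) = -21968 + 169*(193 + 45/2)/(-1 + 169*(45/2)) = -21968 + 169*(431/2)/(-1 + 7605/2) = -21968 + 169*(431/2)/(7603/2) = -21968 + 169*(2/7603)*(431/2) = -21968 + 72839/7603 = -166949865/7603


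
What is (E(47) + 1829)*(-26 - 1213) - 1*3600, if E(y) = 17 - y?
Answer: -2232561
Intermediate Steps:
(E(47) + 1829)*(-26 - 1213) - 1*3600 = ((17 - 1*47) + 1829)*(-26 - 1213) - 1*3600 = ((17 - 47) + 1829)*(-1239) - 3600 = (-30 + 1829)*(-1239) - 3600 = 1799*(-1239) - 3600 = -2228961 - 3600 = -2232561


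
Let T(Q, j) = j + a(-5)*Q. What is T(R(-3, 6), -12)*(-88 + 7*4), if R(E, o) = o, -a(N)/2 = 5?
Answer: 4320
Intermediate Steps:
a(N) = -10 (a(N) = -2*5 = -10)
T(Q, j) = j - 10*Q
T(R(-3, 6), -12)*(-88 + 7*4) = (-12 - 10*6)*(-88 + 7*4) = (-12 - 60)*(-88 + 28) = -72*(-60) = 4320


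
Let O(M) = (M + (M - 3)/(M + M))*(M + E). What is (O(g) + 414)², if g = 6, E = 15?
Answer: 4756761/16 ≈ 2.9730e+5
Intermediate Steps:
O(M) = (15 + M)*(M + (-3 + M)/(2*M)) (O(M) = (M + (M - 3)/(M + M))*(M + 15) = (M + (-3 + M)/((2*M)))*(15 + M) = (M + (-3 + M)*(1/(2*M)))*(15 + M) = (M + (-3 + M)/(2*M))*(15 + M) = (15 + M)*(M + (-3 + M)/(2*M)))
(O(g) + 414)² = ((6 + 6² - 45/2/6 + (31/2)*6) + 414)² = ((6 + 36 - 45/2*⅙ + 93) + 414)² = ((6 + 36 - 15/4 + 93) + 414)² = (525/4 + 414)² = (2181/4)² = 4756761/16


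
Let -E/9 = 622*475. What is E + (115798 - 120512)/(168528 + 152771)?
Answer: -854350110664/321299 ≈ -2.6590e+6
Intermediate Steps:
E = -2659050 (E = -5598*475 = -9*295450 = -2659050)
E + (115798 - 120512)/(168528 + 152771) = -2659050 + (115798 - 120512)/(168528 + 152771) = -2659050 - 4714/321299 = -854350110664/321299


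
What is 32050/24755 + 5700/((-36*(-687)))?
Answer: 15562735/10204011 ≈ 1.5252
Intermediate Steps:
32050/24755 + 5700/((-36*(-687))) = 32050*(1/24755) + 5700/24732 = 6410/4951 + 5700*(1/24732) = 6410/4951 + 475/2061 = 15562735/10204011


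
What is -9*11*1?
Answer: -99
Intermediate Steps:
-9*11*1 = -99*1 = -99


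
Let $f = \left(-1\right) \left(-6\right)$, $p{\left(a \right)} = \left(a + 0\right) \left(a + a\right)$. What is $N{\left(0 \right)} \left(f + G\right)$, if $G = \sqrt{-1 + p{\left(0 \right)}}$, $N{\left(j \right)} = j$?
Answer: $0$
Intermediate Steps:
$p{\left(a \right)} = 2 a^{2}$ ($p{\left(a \right)} = a 2 a = 2 a^{2}$)
$f = 6$
$G = i$ ($G = \sqrt{-1 + 2 \cdot 0^{2}} = \sqrt{-1 + 2 \cdot 0} = \sqrt{-1 + 0} = \sqrt{-1} = i \approx 1.0 i$)
$N{\left(0 \right)} \left(f + G\right) = 0 \left(6 + i\right) = 0$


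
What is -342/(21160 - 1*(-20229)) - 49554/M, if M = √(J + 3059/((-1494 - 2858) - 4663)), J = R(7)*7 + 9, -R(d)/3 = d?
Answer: -342/41389 + 49554*I*√11242867935/1247129 ≈ -0.0082631 + 4213.1*I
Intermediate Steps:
R(d) = -3*d
J = -138 (J = -3*7*7 + 9 = -21*7 + 9 = -147 + 9 = -138)
M = I*√11242867935/9015 (M = √(-138 + 3059/((-1494 - 2858) - 4663)) = √(-138 + 3059/(-4352 - 4663)) = √(-138 + 3059/(-9015)) = √(-138 + 3059*(-1/9015)) = √(-138 - 3059/9015) = √(-1247129/9015) = I*√11242867935/9015 ≈ 11.762*I)
-342/(21160 - 1*(-20229)) - 49554/M = -342/(21160 - 1*(-20229)) - 49554*(-I*√11242867935/1247129) = -342/(21160 + 20229) - (-49554)*I*√11242867935/1247129 = -342/41389 + 49554*I*√11242867935/1247129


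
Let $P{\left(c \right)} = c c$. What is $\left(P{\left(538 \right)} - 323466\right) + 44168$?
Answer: $10146$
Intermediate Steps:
$P{\left(c \right)} = c^{2}$
$\left(P{\left(538 \right)} - 323466\right) + 44168 = \left(538^{2} - 323466\right) + 44168 = \left(289444 - 323466\right) + 44168 = -34022 + 44168 = 10146$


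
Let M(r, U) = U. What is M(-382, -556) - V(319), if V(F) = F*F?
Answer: -102317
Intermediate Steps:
V(F) = F²
M(-382, -556) - V(319) = -556 - 1*319² = -556 - 1*101761 = -556 - 101761 = -102317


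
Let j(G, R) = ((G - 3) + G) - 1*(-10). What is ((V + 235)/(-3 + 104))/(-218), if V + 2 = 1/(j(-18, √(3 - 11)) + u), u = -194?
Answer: -25979/2455007 ≈ -0.010582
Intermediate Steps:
j(G, R) = 7 + 2*G (j(G, R) = ((-3 + G) + G) + 10 = (-3 + 2*G) + 10 = 7 + 2*G)
V = -447/223 (V = -2 + 1/((7 + 2*(-18)) - 194) = -2 + 1/((7 - 36) - 194) = -2 + 1/(-29 - 194) = -2 + 1/(-223) = -2 - 1/223 = -447/223 ≈ -2.0045)
((V + 235)/(-3 + 104))/(-218) = ((-447/223 + 235)/(-3 + 104))/(-218) = ((51958/223)/101)*(-1/218) = ((51958/223)*(1/101))*(-1/218) = (51958/22523)*(-1/218) = -25979/2455007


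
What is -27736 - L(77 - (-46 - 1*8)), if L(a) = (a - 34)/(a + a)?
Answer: -7266929/262 ≈ -27736.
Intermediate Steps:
L(a) = (-34 + a)/(2*a) (L(a) = (-34 + a)/((2*a)) = (-34 + a)*(1/(2*a)) = (-34 + a)/(2*a))
-27736 - L(77 - (-46 - 1*8)) = -27736 - (-34 + (77 - (-46 - 1*8)))/(2*(77 - (-46 - 1*8))) = -27736 - (-34 + (77 - (-46 - 8)))/(2*(77 - (-46 - 8))) = -27736 - (-34 + (77 - 1*(-54)))/(2*(77 - 1*(-54))) = -27736 - (-34 + (77 + 54))/(2*(77 + 54)) = -27736 - (-34 + 131)/(2*131) = -27736 - 97/(2*131) = -27736 - 1*97/262 = -27736 - 97/262 = -7266929/262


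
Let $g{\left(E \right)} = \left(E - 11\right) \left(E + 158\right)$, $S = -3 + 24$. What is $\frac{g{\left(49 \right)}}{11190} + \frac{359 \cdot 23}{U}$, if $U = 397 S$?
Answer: $\frac{26329112}{15548505} \approx 1.6934$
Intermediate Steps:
$S = 21$
$g{\left(E \right)} = \left(-11 + E\right) \left(158 + E\right)$
$U = 8337$ ($U = 397 \cdot 21 = 8337$)
$\frac{g{\left(49 \right)}}{11190} + \frac{359 \cdot 23}{U} = \frac{-1738 + 49^{2} + 147 \cdot 49}{11190} + \frac{359 \cdot 23}{8337} = \left(-1738 + 2401 + 7203\right) \frac{1}{11190} + 8257 \cdot \frac{1}{8337} = 7866 \cdot \frac{1}{11190} + \frac{8257}{8337} = \frac{1311}{1865} + \frac{8257}{8337} = \frac{26329112}{15548505}$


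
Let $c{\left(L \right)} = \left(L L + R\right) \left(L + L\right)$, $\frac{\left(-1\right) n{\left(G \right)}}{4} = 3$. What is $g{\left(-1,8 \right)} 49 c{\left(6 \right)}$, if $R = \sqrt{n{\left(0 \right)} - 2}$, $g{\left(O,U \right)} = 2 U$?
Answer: $338688 + 9408 i \sqrt{14} \approx 3.3869 \cdot 10^{5} + 35202.0 i$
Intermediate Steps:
$n{\left(G \right)} = -12$ ($n{\left(G \right)} = \left(-4\right) 3 = -12$)
$R = i \sqrt{14}$ ($R = \sqrt{-12 - 2} = \sqrt{-14} = i \sqrt{14} \approx 3.7417 i$)
$c{\left(L \right)} = 2 L \left(L^{2} + i \sqrt{14}\right)$ ($c{\left(L \right)} = \left(L L + i \sqrt{14}\right) \left(L + L\right) = \left(L^{2} + i \sqrt{14}\right) 2 L = 2 L \left(L^{2} + i \sqrt{14}\right)$)
$g{\left(-1,8 \right)} 49 c{\left(6 \right)} = 2 \cdot 8 \cdot 49 \cdot 2 \cdot 6 \left(6^{2} + i \sqrt{14}\right) = 16 \cdot 49 \cdot 2 \cdot 6 \left(36 + i \sqrt{14}\right) = 784 \left(432 + 12 i \sqrt{14}\right) = 338688 + 9408 i \sqrt{14}$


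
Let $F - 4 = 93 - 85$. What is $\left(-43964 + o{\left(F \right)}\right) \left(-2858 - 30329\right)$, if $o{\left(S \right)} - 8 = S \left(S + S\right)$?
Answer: $1449209916$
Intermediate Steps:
$F = 12$ ($F = 4 + \left(93 - 85\right) = 4 + 8 = 12$)
$o{\left(S \right)} = 8 + 2 S^{2}$ ($o{\left(S \right)} = 8 + S \left(S + S\right) = 8 + S 2 S = 8 + 2 S^{2}$)
$\left(-43964 + o{\left(F \right)}\right) \left(-2858 - 30329\right) = \left(-43964 + \left(8 + 2 \cdot 12^{2}\right)\right) \left(-2858 - 30329\right) = \left(-43964 + \left(8 + 2 \cdot 144\right)\right) \left(-33187\right) = \left(-43964 + \left(8 + 288\right)\right) \left(-33187\right) = \left(-43964 + 296\right) \left(-33187\right) = \left(-43668\right) \left(-33187\right) = 1449209916$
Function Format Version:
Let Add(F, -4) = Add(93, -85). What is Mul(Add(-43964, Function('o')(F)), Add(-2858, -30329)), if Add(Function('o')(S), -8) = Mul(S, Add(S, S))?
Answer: 1449209916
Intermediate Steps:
F = 12 (F = Add(4, Add(93, -85)) = Add(4, 8) = 12)
Function('o')(S) = Add(8, Mul(2, Pow(S, 2))) (Function('o')(S) = Add(8, Mul(S, Add(S, S))) = Add(8, Mul(S, Mul(2, S))) = Add(8, Mul(2, Pow(S, 2))))
Mul(Add(-43964, Function('o')(F)), Add(-2858, -30329)) = Mul(Add(-43964, Add(8, Mul(2, Pow(12, 2)))), Add(-2858, -30329)) = Mul(Add(-43964, Add(8, Mul(2, 144))), -33187) = Mul(Add(-43964, Add(8, 288)), -33187) = Mul(Add(-43964, 296), -33187) = Mul(-43668, -33187) = 1449209916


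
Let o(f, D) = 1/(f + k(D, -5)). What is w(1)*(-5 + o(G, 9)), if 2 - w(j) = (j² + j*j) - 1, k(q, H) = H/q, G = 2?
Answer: -56/13 ≈ -4.3077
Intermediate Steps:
w(j) = 3 - 2*j² (w(j) = 2 - ((j² + j*j) - 1) = 2 - ((j² + j²) - 1) = 2 - (2*j² - 1) = 2 - (-1 + 2*j²) = 2 + (1 - 2*j²) = 3 - 2*j²)
o(f, D) = 1/(f - 5/D)
w(1)*(-5 + o(G, 9)) = (3 - 2*1²)*(-5 + 9/(-5 + 9*2)) = (3 - 2*1)*(-5 + 9/(-5 + 18)) = (3 - 2)*(-5 + 9/13) = 1*(-5 + 9*(1/13)) = 1*(-5 + 9/13) = 1*(-56/13) = -56/13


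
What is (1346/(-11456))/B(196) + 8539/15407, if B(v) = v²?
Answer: 268424238023/484323112448 ≈ 0.55423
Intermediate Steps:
(1346/(-11456))/B(196) + 8539/15407 = (1346/(-11456))/(196²) + 8539/15407 = (1346*(-1/11456))/38416 + 8539*(1/15407) = -673/5728*1/38416 + 8539/15407 = -673/220046848 + 8539/15407 = 268424238023/484323112448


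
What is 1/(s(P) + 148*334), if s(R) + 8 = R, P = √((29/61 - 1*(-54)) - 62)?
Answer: 3014864/149006638795 - 3*I*√3111/149006638795 ≈ 2.0233e-5 - 1.123e-9*I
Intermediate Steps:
P = 3*I*√3111/61 (P = √((29*(1/61) + 54) - 62) = √((29/61 + 54) - 62) = √(3323/61 - 62) = √(-459/61) = 3*I*√3111/61 ≈ 2.7431*I)
s(R) = -8 + R
1/(s(P) + 148*334) = 1/((-8 + 3*I*√3111/61) + 148*334) = 1/((-8 + 3*I*√3111/61) + 49432) = 1/(49424 + 3*I*√3111/61)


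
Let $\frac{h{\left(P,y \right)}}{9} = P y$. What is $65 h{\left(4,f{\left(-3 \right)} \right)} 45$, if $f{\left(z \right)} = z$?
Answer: $-315900$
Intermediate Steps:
$h{\left(P,y \right)} = 9 P y$
$65 h{\left(4,f{\left(-3 \right)} \right)} 45 = 65 \cdot 9 \cdot 4 \left(-3\right) 45 = 65 \left(-108\right) 45 = \left(-7020\right) 45 = -315900$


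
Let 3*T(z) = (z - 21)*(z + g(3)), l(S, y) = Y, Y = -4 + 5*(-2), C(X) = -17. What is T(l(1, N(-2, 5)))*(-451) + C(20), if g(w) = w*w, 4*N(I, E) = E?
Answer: -78976/3 ≈ -26325.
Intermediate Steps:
N(I, E) = E/4
g(w) = w²
Y = -14 (Y = -4 - 10 = -14)
l(S, y) = -14
T(z) = (-21 + z)*(9 + z)/3 (T(z) = ((z - 21)*(z + 3²))/3 = ((-21 + z)*(z + 9))/3 = ((-21 + z)*(9 + z))/3 = (-21 + z)*(9 + z)/3)
T(l(1, N(-2, 5)))*(-451) + C(20) = (-63 - 4*(-14) + (⅓)*(-14)²)*(-451) - 17 = (-63 + 56 + (⅓)*196)*(-451) - 17 = (-63 + 56 + 196/3)*(-451) - 17 = (175/3)*(-451) - 17 = -78925/3 - 17 = -78976/3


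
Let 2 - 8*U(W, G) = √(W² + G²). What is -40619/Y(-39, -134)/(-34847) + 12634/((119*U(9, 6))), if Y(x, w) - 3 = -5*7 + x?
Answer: -500678153421/33269720239 - 303216*√13/13447 ≈ -96.351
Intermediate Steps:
Y(x, w) = -32 + x (Y(x, w) = 3 + (-5*7 + x) = 3 + (-35 + x) = -32 + x)
U(W, G) = ¼ - √(G² + W²)/8 (U(W, G) = ¼ - √(W² + G²)/8 = ¼ - √(G² + W²)/8)
-40619/Y(-39, -134)/(-34847) + 12634/((119*U(9, 6))) = -40619/(-32 - 39)/(-34847) + 12634/((119*(¼ - √(6² + 9²)/8))) = -40619/(-71)*(-1/34847) + 12634/((119*(¼ - √(36 + 81)/8))) = -40619*(-1/71)*(-1/34847) + 12634/((119*(¼ - 3*√13/8))) = (40619/71)*(-1/34847) + 12634/((119*(¼ - 3*√13/8))) = -40619/2474137 + 12634/((119*(¼ - 3*√13/8))) = -40619/2474137 + 12634/(119/4 - 357*√13/8)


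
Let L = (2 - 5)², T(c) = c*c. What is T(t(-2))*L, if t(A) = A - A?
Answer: 0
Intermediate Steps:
t(A) = 0
T(c) = c²
L = 9 (L = (-3)² = 9)
T(t(-2))*L = 0²*9 = 0*9 = 0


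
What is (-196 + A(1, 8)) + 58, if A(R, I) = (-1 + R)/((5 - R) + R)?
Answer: -138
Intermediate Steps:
A(R, I) = -1/5 + R/5 (A(R, I) = (-1 + R)/5 = (-1 + R)*(1/5) = -1/5 + R/5)
(-196 + A(1, 8)) + 58 = (-196 + (-1/5 + (1/5)*1)) + 58 = (-196 + (-1/5 + 1/5)) + 58 = (-196 + 0) + 58 = -196 + 58 = -138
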